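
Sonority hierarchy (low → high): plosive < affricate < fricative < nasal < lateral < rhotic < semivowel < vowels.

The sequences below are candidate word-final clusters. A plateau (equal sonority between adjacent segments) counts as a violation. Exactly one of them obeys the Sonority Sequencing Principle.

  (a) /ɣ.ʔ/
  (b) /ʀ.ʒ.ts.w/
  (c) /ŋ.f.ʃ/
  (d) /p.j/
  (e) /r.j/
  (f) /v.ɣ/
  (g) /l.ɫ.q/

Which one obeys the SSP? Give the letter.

(a) /ɣ.ʔ/: profile 3-1 — obeys.
(b) /ʀ.ʒ.ts.w/: profile 6-3-2-7 — violates.
(c) /ŋ.f.ʃ/: profile 4-3-3 — violates.
(d) /p.j/: profile 1-7 — violates.
(e) /r.j/: profile 6-7 — violates.
(f) /v.ɣ/: profile 3-3 — violates.
(g) /l.ɫ.q/: profile 5-5-1 — violates.

a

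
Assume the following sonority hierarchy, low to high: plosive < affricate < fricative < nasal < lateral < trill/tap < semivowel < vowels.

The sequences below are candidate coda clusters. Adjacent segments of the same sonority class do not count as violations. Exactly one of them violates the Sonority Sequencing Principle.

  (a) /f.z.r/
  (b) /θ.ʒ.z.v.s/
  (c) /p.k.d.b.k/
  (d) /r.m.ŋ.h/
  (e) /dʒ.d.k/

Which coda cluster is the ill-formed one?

(a) 3-3-6 → violates
(b) 3-3-3-3-3 → obeys
(c) 1-1-1-1-1 → obeys
(d) 6-4-4-3 → obeys
(e) 2-1-1 → obeys

a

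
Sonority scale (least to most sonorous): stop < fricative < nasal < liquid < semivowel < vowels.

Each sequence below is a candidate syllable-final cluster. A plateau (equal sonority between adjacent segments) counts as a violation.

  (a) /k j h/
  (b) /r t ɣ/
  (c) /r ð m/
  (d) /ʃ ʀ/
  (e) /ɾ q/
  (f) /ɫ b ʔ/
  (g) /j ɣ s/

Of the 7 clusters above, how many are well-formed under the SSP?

1

(a) sonority 1-5-2: ill-formed.
(b) sonority 4-1-2: ill-formed.
(c) sonority 4-2-3: ill-formed.
(d) sonority 2-4: ill-formed.
(e) sonority 4-1: well-formed.
(f) sonority 4-1-1: ill-formed.
(g) sonority 5-2-2: ill-formed.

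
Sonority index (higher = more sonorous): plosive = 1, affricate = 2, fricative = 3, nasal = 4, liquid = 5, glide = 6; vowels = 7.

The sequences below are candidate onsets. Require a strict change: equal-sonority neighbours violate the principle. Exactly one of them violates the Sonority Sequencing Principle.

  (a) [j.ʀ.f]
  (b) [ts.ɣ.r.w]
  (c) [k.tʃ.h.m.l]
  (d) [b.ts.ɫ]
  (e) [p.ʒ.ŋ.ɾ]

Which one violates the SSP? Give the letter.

(a) sonority 6-5-3: ill-formed.
(b) sonority 2-3-5-6: well-formed.
(c) sonority 1-2-3-4-5: well-formed.
(d) sonority 1-2-5: well-formed.
(e) sonority 1-3-4-5: well-formed.

a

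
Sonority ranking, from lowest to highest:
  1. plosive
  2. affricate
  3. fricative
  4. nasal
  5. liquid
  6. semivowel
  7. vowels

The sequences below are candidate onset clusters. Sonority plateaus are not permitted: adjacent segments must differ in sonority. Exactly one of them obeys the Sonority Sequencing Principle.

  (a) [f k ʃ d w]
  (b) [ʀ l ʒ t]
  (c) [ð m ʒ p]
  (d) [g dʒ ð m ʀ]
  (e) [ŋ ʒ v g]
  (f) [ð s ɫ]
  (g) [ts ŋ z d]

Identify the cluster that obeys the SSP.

(a) [f k ʃ d w]: profile 3-1-3-1-6 — violates.
(b) [ʀ l ʒ t]: profile 5-5-3-1 — violates.
(c) [ð m ʒ p]: profile 3-4-3-1 — violates.
(d) [g dʒ ð m ʀ]: profile 1-2-3-4-5 — obeys.
(e) [ŋ ʒ v g]: profile 4-3-3-1 — violates.
(f) [ð s ɫ]: profile 3-3-5 — violates.
(g) [ts ŋ z d]: profile 2-4-3-1 — violates.

d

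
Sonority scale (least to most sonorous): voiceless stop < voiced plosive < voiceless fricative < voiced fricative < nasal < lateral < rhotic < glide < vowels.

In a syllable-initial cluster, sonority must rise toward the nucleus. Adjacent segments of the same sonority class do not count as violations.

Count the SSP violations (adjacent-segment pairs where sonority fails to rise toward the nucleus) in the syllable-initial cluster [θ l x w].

1

/θ/ — voiceless fricative, sonority 3.
/l/ — lateral, sonority 6.
/x/ — voiceless fricative, sonority 3.
/w/ — glide, sonority 8.
/θ/→/l/: 3→6 (rises) — ok.
/l/→/x/: 6→3 (does not rise) — violation.
/x/→/w/: 3→8 (rises) — ok.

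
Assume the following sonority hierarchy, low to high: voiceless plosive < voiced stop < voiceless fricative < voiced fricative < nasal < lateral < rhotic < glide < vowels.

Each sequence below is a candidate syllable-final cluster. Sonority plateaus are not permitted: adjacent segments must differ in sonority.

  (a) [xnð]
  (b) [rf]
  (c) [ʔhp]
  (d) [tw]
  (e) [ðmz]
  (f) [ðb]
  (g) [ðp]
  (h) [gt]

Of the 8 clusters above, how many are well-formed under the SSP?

(a) sonority 3-5-4: ill-formed.
(b) sonority 7-3: well-formed.
(c) sonority 1-3-1: ill-formed.
(d) sonority 1-8: ill-formed.
(e) sonority 4-5-4: ill-formed.
(f) sonority 4-2: well-formed.
(g) sonority 4-1: well-formed.
(h) sonority 2-1: well-formed.

4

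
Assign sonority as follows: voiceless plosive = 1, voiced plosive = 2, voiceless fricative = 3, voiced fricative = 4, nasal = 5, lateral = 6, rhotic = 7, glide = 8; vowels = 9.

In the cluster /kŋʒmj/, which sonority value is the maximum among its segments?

8

/k/: voiceless plosive = 1.
/ŋ/: nasal = 5.
/ʒ/: voiced fricative = 4.
/m/: nasal = 5.
/j/: glide = 8.
The maximum is 8.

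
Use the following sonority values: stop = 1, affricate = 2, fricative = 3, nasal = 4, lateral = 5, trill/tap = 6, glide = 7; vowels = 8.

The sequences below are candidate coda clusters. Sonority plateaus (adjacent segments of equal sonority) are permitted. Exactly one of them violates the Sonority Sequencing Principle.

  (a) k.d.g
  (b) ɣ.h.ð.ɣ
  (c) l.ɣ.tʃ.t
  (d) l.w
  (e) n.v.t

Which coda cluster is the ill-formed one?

(a) k.d.g: profile 1-1-1 — obeys.
(b) ɣ.h.ð.ɣ: profile 3-3-3-3 — obeys.
(c) l.ɣ.tʃ.t: profile 5-3-2-1 — obeys.
(d) l.w: profile 5-7 — violates.
(e) n.v.t: profile 4-3-1 — obeys.

d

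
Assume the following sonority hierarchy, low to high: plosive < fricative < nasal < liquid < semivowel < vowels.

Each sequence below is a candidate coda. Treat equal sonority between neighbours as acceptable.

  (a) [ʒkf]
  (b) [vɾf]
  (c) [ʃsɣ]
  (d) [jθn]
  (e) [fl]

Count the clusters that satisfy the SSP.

(a) sonority 2-1-2: ill-formed.
(b) sonority 2-4-2: ill-formed.
(c) sonority 2-2-2: well-formed.
(d) sonority 5-2-3: ill-formed.
(e) sonority 2-4: ill-formed.

1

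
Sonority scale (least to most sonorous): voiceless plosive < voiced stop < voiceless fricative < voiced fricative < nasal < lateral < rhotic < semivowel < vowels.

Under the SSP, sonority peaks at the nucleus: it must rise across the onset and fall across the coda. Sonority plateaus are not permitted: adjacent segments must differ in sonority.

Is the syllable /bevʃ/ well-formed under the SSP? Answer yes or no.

yes

Onset: /b/ is a voiced stop (sonority 2); then the nucleus /e/ (sonority 9).
Onset profile 2-9 — rises to the nucleus.
Coda: /v/ is a voiced fricative (sonority 4), /ʃ/ is a voiceless fricative (sonority 3).
Coda profile 9-4-3 — falls from the nucleus.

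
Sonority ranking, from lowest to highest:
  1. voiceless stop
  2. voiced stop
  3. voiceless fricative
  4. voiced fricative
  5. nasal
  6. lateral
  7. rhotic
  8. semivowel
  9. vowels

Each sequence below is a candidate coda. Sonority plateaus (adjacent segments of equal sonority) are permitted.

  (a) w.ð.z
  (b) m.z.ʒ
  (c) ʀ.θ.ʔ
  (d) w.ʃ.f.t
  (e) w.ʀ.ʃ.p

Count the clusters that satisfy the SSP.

5

(a) 8-4-4 → obeys
(b) 5-4-4 → obeys
(c) 7-3-1 → obeys
(d) 8-3-3-1 → obeys
(e) 8-7-3-1 → obeys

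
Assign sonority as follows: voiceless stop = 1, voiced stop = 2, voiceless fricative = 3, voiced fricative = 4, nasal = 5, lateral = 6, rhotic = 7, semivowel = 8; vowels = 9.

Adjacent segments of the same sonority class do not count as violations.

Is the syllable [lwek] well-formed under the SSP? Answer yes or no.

Onset: /l/ is a lateral (sonority 6), /w/ is a semivowel (sonority 8); then the nucleus /e/ (sonority 9).
Onset profile 6-8-9 — rises to the nucleus.
Coda: /k/ is a voiceless stop (sonority 1).
Coda profile 9-1 — falls from the nucleus.

yes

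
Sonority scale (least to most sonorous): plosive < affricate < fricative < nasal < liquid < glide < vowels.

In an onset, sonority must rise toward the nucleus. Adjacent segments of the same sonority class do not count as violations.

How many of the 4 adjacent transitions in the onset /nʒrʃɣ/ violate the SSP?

/n/: nasal = 4.
/ʒ/: fricative = 3.
/r/: liquid = 5.
/ʃ/: fricative = 3.
/ɣ/: fricative = 3.
/n/→/ʒ/: 4→3 (does not rise) — violation.
/ʒ/→/r/: 3→5 (rises) — ok.
/r/→/ʃ/: 5→3 (does not rise) — violation.
/ʃ/→/ɣ/: 3→3 (plateau, allowed) — ok.

2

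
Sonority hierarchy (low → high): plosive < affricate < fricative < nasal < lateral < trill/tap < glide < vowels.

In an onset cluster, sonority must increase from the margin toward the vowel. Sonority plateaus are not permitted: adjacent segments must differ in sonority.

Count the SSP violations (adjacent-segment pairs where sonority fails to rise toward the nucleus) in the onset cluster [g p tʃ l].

1

/g/ — plosive, sonority 1.
/p/ — plosive, sonority 1.
/tʃ/ — affricate, sonority 2.
/l/ — lateral, sonority 5.
/g/→/p/: 1→1 (plateau) — violation.
/p/→/tʃ/: 1→2 (rises) — ok.
/tʃ/→/l/: 2→5 (rises) — ok.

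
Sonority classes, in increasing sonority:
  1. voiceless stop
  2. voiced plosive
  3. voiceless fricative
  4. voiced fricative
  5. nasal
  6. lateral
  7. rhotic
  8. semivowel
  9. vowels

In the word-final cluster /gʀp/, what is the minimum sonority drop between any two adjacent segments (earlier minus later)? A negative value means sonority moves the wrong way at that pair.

/g/ is a voiced plosive (sonority 2).
/ʀ/ is a rhotic (sonority 7).
/p/ is a voiceless stop (sonority 1).
/g/→/ʀ/: change -5.
/ʀ/→/p/: change +6.
Minimum = -5.

-5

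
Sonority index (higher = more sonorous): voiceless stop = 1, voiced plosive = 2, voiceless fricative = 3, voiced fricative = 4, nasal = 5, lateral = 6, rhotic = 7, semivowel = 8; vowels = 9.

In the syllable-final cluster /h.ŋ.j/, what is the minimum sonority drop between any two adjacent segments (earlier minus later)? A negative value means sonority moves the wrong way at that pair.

/h/ is a voiceless fricative (sonority 3).
/ŋ/ is a nasal (sonority 5).
/j/ is a semivowel (sonority 8).
/h/→/ŋ/: change -2.
/ŋ/→/j/: change -3.
Minimum = -3.

-3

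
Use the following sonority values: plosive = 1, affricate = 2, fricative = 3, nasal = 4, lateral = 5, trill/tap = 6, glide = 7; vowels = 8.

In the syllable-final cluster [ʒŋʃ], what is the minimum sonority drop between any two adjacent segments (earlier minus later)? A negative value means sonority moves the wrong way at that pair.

/ʒ/ — fricative, sonority 3.
/ŋ/ — nasal, sonority 4.
/ʃ/ — fricative, sonority 3.
/ʒ/→/ŋ/: change -1.
/ŋ/→/ʃ/: change +1.
Minimum = -1.

-1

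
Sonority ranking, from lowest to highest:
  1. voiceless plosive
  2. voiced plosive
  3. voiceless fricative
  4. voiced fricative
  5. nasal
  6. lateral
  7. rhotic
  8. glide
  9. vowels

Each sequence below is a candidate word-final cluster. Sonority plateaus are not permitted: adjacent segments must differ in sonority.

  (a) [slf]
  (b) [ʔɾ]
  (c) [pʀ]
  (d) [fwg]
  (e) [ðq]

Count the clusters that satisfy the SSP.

1

(a) sonority 3-6-3: ill-formed.
(b) sonority 1-7: ill-formed.
(c) sonority 1-7: ill-formed.
(d) sonority 3-8-2: ill-formed.
(e) sonority 4-1: well-formed.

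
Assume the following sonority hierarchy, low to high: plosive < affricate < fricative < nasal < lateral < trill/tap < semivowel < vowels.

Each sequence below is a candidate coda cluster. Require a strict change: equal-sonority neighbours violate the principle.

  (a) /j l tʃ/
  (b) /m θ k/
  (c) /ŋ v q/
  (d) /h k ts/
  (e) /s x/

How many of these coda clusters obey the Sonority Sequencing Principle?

3

(a) sonority 7-5-2: well-formed.
(b) sonority 4-3-1: well-formed.
(c) sonority 4-3-1: well-formed.
(d) sonority 3-1-2: ill-formed.
(e) sonority 3-3: ill-formed.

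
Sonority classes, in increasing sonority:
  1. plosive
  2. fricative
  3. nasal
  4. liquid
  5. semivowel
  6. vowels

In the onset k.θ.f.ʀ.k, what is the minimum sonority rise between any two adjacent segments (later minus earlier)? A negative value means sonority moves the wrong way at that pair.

/k/ is a plosive (sonority 1).
/θ/ is a fricative (sonority 2).
/f/ is a fricative (sonority 2).
/ʀ/ is a liquid (sonority 4).
/k/ is a plosive (sonority 1).
/k/→/θ/: change +1.
/θ/→/f/: change +0.
/f/→/ʀ/: change +2.
/ʀ/→/k/: change -3.
Minimum = -3.

-3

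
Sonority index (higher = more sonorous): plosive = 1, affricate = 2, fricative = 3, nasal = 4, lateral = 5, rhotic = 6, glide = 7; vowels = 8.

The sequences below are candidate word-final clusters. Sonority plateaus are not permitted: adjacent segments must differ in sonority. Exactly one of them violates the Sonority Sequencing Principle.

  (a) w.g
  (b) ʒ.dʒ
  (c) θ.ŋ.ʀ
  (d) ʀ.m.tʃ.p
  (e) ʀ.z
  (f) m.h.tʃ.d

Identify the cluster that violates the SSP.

c

(a) sonority 7-1: well-formed.
(b) sonority 3-2: well-formed.
(c) sonority 3-4-6: ill-formed.
(d) sonority 6-4-2-1: well-formed.
(e) sonority 6-3: well-formed.
(f) sonority 4-3-2-1: well-formed.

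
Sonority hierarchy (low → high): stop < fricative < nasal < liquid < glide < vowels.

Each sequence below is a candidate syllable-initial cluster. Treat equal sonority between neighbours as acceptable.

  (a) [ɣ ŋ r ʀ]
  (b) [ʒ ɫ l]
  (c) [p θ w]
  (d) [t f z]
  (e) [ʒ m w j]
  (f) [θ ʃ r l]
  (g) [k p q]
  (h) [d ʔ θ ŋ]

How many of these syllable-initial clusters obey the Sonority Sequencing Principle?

(a) [ɣ ŋ r ʀ]: profile 2-3-4-4 — obeys.
(b) [ʒ ɫ l]: profile 2-4-4 — obeys.
(c) [p θ w]: profile 1-2-5 — obeys.
(d) [t f z]: profile 1-2-2 — obeys.
(e) [ʒ m w j]: profile 2-3-5-5 — obeys.
(f) [θ ʃ r l]: profile 2-2-4-4 — obeys.
(g) [k p q]: profile 1-1-1 — obeys.
(h) [d ʔ θ ŋ]: profile 1-1-2-3 — obeys.

8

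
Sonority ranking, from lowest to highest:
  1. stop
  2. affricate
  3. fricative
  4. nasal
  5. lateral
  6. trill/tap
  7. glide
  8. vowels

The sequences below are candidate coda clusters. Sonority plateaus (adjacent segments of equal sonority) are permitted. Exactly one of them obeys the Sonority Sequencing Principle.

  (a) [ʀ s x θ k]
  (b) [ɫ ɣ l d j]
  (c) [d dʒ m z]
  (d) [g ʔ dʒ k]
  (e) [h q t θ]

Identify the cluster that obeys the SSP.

(a) [ʀ s x θ k]: profile 6-3-3-3-1 — obeys.
(b) [ɫ ɣ l d j]: profile 5-3-5-1-7 — violates.
(c) [d dʒ m z]: profile 1-2-4-3 — violates.
(d) [g ʔ dʒ k]: profile 1-1-2-1 — violates.
(e) [h q t θ]: profile 3-1-1-3 — violates.

a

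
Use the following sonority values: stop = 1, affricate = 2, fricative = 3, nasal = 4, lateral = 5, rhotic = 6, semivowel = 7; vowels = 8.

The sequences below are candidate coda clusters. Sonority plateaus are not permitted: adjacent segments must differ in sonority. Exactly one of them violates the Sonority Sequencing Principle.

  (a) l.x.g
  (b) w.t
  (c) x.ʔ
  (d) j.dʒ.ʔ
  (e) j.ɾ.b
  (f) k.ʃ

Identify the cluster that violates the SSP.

(a) sonority 5-3-1: well-formed.
(b) sonority 7-1: well-formed.
(c) sonority 3-1: well-formed.
(d) sonority 7-2-1: well-formed.
(e) sonority 7-6-1: well-formed.
(f) sonority 1-3: ill-formed.

f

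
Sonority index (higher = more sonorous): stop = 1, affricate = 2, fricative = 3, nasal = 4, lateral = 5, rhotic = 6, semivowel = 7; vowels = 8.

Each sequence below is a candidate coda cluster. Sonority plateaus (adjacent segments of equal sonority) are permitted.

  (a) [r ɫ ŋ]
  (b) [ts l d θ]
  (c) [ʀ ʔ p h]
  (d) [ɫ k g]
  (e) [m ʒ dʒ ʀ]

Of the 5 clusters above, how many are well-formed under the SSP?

(a) sonority 6-5-4: well-formed.
(b) sonority 2-5-1-3: ill-formed.
(c) sonority 6-1-1-3: ill-formed.
(d) sonority 5-1-1: well-formed.
(e) sonority 4-3-2-6: ill-formed.

2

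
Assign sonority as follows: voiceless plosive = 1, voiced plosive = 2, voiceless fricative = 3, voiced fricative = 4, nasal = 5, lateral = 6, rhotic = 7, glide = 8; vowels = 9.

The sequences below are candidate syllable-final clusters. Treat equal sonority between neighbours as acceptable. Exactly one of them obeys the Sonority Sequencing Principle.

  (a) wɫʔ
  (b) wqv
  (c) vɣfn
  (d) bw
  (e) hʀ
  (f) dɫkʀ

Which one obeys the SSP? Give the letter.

(a) 8-6-1 → obeys
(b) 8-1-4 → violates
(c) 4-4-3-5 → violates
(d) 2-8 → violates
(e) 3-7 → violates
(f) 2-6-1-7 → violates

a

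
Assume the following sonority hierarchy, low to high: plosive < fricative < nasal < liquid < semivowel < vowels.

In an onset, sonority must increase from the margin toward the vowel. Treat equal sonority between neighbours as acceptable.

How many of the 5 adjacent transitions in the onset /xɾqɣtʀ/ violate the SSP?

/x/: fricative = 2.
/ɾ/: liquid = 4.
/q/: plosive = 1.
/ɣ/: fricative = 2.
/t/: plosive = 1.
/ʀ/: liquid = 4.
/x/→/ɾ/: 2→4 (rises) — ok.
/ɾ/→/q/: 4→1 (does not rise) — violation.
/q/→/ɣ/: 1→2 (rises) — ok.
/ɣ/→/t/: 2→1 (does not rise) — violation.
/t/→/ʀ/: 1→4 (rises) — ok.

2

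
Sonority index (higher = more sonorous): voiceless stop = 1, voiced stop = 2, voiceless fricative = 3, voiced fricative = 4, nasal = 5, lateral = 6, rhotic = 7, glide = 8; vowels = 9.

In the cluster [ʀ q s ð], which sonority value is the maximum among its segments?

7

/ʀ/ — rhotic, sonority 7.
/q/ — voiceless stop, sonority 1.
/s/ — voiceless fricative, sonority 3.
/ð/ — voiced fricative, sonority 4.
The maximum is 7.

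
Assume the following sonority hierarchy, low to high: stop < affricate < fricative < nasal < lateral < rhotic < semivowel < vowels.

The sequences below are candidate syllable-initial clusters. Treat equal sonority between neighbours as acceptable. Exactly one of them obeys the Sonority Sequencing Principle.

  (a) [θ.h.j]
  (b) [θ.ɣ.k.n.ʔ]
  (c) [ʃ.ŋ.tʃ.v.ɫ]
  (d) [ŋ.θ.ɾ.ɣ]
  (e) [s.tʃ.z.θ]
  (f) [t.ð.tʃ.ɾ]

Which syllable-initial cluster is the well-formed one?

a

(a) [θ.h.j]: profile 3-3-7 — obeys.
(b) [θ.ɣ.k.n.ʔ]: profile 3-3-1-4-1 — violates.
(c) [ʃ.ŋ.tʃ.v.ɫ]: profile 3-4-2-3-5 — violates.
(d) [ŋ.θ.ɾ.ɣ]: profile 4-3-6-3 — violates.
(e) [s.tʃ.z.θ]: profile 3-2-3-3 — violates.
(f) [t.ð.tʃ.ɾ]: profile 1-3-2-6 — violates.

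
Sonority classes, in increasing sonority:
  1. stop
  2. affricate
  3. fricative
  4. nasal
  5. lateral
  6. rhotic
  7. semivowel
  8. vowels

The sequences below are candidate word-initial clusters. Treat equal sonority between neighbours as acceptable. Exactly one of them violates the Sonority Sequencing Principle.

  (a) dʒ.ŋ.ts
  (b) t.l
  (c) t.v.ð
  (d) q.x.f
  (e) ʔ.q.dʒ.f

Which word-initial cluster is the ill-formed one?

a

(a) sonority 2-4-2: ill-formed.
(b) sonority 1-5: well-formed.
(c) sonority 1-3-3: well-formed.
(d) sonority 1-3-3: well-formed.
(e) sonority 1-1-2-3: well-formed.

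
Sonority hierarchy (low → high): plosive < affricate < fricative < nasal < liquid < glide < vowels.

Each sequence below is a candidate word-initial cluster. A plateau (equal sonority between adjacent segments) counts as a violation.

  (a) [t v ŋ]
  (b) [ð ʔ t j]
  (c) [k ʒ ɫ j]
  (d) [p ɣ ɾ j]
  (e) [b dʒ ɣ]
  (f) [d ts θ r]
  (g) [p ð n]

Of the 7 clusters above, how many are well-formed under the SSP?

6

(a) sonority 1-3-4: well-formed.
(b) sonority 3-1-1-6: ill-formed.
(c) sonority 1-3-5-6: well-formed.
(d) sonority 1-3-5-6: well-formed.
(e) sonority 1-2-3: well-formed.
(f) sonority 1-2-3-5: well-formed.
(g) sonority 1-3-4: well-formed.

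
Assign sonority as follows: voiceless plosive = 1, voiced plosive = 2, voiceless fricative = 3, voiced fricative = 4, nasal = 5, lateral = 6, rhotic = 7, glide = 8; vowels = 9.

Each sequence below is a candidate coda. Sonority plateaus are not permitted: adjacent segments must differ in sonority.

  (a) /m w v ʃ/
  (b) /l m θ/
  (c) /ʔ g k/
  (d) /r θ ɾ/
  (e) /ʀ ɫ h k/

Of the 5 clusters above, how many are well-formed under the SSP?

2

(a) /m w v ʃ/: profile 5-8-4-3 — violates.
(b) /l m θ/: profile 6-5-3 — obeys.
(c) /ʔ g k/: profile 1-2-1 — violates.
(d) /r θ ɾ/: profile 7-3-7 — violates.
(e) /ʀ ɫ h k/: profile 7-6-3-1 — obeys.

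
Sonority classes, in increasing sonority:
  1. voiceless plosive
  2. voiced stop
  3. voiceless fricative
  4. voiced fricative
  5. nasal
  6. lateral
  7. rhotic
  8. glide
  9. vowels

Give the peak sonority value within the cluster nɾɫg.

/n/ — nasal, sonority 5.
/ɾ/ — rhotic, sonority 7.
/ɫ/ — lateral, sonority 6.
/g/ — voiced stop, sonority 2.
The maximum is 7.

7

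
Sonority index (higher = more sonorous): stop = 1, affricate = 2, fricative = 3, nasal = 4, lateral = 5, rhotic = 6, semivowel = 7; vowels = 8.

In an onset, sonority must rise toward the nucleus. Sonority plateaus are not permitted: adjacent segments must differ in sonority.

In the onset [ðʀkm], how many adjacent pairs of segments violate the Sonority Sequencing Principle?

/ð/: fricative = 3.
/ʀ/: rhotic = 6.
/k/: stop = 1.
/m/: nasal = 4.
/ð/→/ʀ/: 3→6 (rises) — ok.
/ʀ/→/k/: 6→1 (does not rise) — violation.
/k/→/m/: 1→4 (rises) — ok.

1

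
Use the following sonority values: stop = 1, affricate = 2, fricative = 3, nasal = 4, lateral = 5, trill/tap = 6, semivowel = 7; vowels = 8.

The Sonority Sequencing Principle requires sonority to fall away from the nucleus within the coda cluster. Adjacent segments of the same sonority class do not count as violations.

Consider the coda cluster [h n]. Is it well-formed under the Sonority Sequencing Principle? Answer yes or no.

/h/ is a fricative (sonority 3).
/n/ is a nasal (sonority 4).
The profile is 3-4. Between /h/ (3) and /n/ (4) sonority does not fall, so the cluster violates the SSP.

no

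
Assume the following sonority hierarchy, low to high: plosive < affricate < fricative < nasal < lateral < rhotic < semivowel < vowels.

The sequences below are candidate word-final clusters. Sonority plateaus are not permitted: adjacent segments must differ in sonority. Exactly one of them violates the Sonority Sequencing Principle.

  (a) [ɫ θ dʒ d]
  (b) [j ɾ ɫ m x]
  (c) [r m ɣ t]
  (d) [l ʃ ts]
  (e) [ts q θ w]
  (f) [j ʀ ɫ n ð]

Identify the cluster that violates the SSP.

e

(a) [ɫ θ dʒ d]: profile 5-3-2-1 — obeys.
(b) [j ɾ ɫ m x]: profile 7-6-5-4-3 — obeys.
(c) [r m ɣ t]: profile 6-4-3-1 — obeys.
(d) [l ʃ ts]: profile 5-3-2 — obeys.
(e) [ts q θ w]: profile 2-1-3-7 — violates.
(f) [j ʀ ɫ n ð]: profile 7-6-5-4-3 — obeys.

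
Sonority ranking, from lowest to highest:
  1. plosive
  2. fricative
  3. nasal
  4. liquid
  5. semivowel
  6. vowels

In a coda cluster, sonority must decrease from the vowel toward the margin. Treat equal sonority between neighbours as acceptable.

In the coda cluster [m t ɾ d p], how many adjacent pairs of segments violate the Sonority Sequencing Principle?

1

/m/ is a nasal (sonority 3).
/t/ is a plosive (sonority 1).
/ɾ/ is a liquid (sonority 4).
/d/ is a plosive (sonority 1).
/p/ is a plosive (sonority 1).
/m/→/t/: 3→1 (falls) — ok.
/t/→/ɾ/: 1→4 (does not fall) — violation.
/ɾ/→/d/: 4→1 (falls) — ok.
/d/→/p/: 1→1 (plateau, allowed) — ok.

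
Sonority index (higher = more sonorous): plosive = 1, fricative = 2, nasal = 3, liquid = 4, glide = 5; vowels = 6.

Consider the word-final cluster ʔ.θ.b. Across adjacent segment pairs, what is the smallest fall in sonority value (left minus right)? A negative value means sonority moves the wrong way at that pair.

-1

/ʔ/ is a plosive (sonority 1).
/θ/ is a fricative (sonority 2).
/b/ is a plosive (sonority 1).
/ʔ/→/θ/: change -1.
/θ/→/b/: change +1.
Minimum = -1.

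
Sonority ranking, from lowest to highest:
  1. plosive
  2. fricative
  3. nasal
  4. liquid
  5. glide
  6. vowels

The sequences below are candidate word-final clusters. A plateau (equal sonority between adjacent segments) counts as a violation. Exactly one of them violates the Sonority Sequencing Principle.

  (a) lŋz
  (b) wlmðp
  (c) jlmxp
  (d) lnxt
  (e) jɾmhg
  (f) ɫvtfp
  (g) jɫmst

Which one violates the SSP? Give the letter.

f

(a) 4-3-2 → obeys
(b) 5-4-3-2-1 → obeys
(c) 5-4-3-2-1 → obeys
(d) 4-3-2-1 → obeys
(e) 5-4-3-2-1 → obeys
(f) 4-2-1-2-1 → violates
(g) 5-4-3-2-1 → obeys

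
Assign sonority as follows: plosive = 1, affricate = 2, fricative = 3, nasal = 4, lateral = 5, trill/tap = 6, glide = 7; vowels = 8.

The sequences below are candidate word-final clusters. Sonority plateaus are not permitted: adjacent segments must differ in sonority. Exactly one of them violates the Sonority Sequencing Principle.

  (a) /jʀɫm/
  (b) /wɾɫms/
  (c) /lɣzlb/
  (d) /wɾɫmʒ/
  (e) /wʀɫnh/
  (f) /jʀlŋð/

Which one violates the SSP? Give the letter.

c

(a) sonority 7-6-5-4: well-formed.
(b) sonority 7-6-5-4-3: well-formed.
(c) sonority 5-3-3-5-1: ill-formed.
(d) sonority 7-6-5-4-3: well-formed.
(e) sonority 7-6-5-4-3: well-formed.
(f) sonority 7-6-5-4-3: well-formed.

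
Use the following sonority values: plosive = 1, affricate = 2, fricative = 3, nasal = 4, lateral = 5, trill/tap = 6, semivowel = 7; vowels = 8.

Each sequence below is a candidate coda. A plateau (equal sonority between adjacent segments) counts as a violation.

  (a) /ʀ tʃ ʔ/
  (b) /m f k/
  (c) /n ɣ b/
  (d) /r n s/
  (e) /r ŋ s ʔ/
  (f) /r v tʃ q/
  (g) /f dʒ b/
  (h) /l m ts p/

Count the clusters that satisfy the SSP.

(a) /ʀ tʃ ʔ/: profile 6-2-1 — obeys.
(b) /m f k/: profile 4-3-1 — obeys.
(c) /n ɣ b/: profile 4-3-1 — obeys.
(d) /r n s/: profile 6-4-3 — obeys.
(e) /r ŋ s ʔ/: profile 6-4-3-1 — obeys.
(f) /r v tʃ q/: profile 6-3-2-1 — obeys.
(g) /f dʒ b/: profile 3-2-1 — obeys.
(h) /l m ts p/: profile 5-4-2-1 — obeys.

8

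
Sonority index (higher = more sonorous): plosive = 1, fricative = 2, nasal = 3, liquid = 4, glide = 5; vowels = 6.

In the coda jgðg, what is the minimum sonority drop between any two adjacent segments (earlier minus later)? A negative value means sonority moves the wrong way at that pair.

/j/ — glide, sonority 5.
/g/ — plosive, sonority 1.
/ð/ — fricative, sonority 2.
/g/ — plosive, sonority 1.
/j/→/g/: change +4.
/g/→/ð/: change -1.
/ð/→/g/: change +1.
Minimum = -1.

-1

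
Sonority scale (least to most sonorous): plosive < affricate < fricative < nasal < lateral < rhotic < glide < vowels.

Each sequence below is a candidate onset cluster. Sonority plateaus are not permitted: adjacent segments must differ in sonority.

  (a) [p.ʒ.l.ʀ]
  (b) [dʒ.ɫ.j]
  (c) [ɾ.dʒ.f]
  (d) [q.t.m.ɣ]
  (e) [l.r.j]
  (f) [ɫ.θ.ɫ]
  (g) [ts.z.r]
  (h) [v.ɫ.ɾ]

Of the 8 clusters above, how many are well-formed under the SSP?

(a) sonority 1-3-5-6: well-formed.
(b) sonority 2-5-7: well-formed.
(c) sonority 6-2-3: ill-formed.
(d) sonority 1-1-4-3: ill-formed.
(e) sonority 5-6-7: well-formed.
(f) sonority 5-3-5: ill-formed.
(g) sonority 2-3-6: well-formed.
(h) sonority 3-5-6: well-formed.

5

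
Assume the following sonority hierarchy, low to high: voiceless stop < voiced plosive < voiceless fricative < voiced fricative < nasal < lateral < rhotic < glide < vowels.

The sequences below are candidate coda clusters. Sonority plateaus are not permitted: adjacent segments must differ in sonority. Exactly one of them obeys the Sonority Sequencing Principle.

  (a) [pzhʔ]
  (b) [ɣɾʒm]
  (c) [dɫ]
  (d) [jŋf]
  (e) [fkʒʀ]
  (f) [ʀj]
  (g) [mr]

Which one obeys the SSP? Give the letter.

d

(a) sonority 1-4-3-1: ill-formed.
(b) sonority 4-7-4-5: ill-formed.
(c) sonority 2-6: ill-formed.
(d) sonority 8-5-3: well-formed.
(e) sonority 3-1-4-7: ill-formed.
(f) sonority 7-8: ill-formed.
(g) sonority 5-7: ill-formed.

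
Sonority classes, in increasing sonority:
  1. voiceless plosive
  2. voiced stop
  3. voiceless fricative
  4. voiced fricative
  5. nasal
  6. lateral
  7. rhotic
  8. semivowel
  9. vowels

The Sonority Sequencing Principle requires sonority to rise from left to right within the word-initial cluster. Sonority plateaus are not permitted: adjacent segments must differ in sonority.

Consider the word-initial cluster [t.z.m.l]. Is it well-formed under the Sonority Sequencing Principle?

yes

/t/ — voiceless plosive, sonority 1.
/z/ — voiced fricative, sonority 4.
/m/ — nasal, sonority 5.
/l/ — lateral, sonority 6.
The profile 1-4-5-6 strictly rises, so the word-initial cluster satisfies the SSP.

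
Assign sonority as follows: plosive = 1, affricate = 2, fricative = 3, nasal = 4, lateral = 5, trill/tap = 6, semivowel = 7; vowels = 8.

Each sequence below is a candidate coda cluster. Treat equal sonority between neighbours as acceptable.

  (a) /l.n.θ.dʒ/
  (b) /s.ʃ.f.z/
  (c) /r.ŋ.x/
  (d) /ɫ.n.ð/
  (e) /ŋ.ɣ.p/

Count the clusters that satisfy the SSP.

(a) sonority 5-4-3-2: well-formed.
(b) sonority 3-3-3-3: well-formed.
(c) sonority 6-4-3: well-formed.
(d) sonority 5-4-3: well-formed.
(e) sonority 4-3-1: well-formed.

5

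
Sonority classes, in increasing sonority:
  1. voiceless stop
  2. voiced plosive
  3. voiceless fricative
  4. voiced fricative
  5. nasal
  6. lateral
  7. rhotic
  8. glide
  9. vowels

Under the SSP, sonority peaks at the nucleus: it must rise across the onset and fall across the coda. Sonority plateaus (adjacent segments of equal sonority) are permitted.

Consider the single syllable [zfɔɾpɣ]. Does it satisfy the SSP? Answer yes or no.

no

Onset: /z/ is a voiced fricative (sonority 4), /f/ is a voiceless fricative (sonority 3); then the nucleus /ɔ/ (sonority 9).
Onset profile 4-3-9 — does not rise throughout.
Coda: /ɾ/ is a rhotic (sonority 7), /p/ is a voiceless stop (sonority 1), /ɣ/ is a voiced fricative (sonority 4).
Coda profile 9-7-1-4 — does not fall throughout.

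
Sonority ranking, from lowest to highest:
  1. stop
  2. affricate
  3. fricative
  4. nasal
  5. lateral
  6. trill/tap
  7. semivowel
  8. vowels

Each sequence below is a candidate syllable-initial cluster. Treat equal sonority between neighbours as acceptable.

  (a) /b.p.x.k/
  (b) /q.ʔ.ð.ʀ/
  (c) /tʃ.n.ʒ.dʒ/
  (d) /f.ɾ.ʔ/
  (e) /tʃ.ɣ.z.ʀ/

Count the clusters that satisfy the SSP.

(a) sonority 1-1-3-1: ill-formed.
(b) sonority 1-1-3-6: well-formed.
(c) sonority 2-4-3-2: ill-formed.
(d) sonority 3-6-1: ill-formed.
(e) sonority 2-3-3-6: well-formed.

2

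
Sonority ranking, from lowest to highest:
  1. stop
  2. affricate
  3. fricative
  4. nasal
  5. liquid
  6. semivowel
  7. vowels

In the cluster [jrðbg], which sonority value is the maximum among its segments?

/j/ is a semivowel (sonority 6).
/r/ is a liquid (sonority 5).
/ð/ is a fricative (sonority 3).
/b/ is a stop (sonority 1).
/g/ is a stop (sonority 1).
The maximum is 6.

6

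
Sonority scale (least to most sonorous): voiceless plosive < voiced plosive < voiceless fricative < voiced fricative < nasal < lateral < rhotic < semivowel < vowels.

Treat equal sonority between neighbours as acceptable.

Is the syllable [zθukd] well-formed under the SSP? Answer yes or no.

Onset: /z/ is a voiced fricative (sonority 4), /θ/ is a voiceless fricative (sonority 3); then the nucleus /u/ (sonority 9).
Onset profile 4-3-9 — does not rise throughout.
Coda: /k/ is a voiceless plosive (sonority 1), /d/ is a voiced plosive (sonority 2).
Coda profile 9-1-2 — does not fall throughout.

no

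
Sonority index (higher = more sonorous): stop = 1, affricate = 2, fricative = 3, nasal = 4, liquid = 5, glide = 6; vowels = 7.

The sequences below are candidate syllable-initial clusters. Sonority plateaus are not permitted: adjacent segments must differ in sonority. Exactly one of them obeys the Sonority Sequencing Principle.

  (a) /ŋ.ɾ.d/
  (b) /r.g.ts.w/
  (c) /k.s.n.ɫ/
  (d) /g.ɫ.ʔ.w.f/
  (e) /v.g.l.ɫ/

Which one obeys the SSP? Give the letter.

(a) sonority 4-5-1: ill-formed.
(b) sonority 5-1-2-6: ill-formed.
(c) sonority 1-3-4-5: well-formed.
(d) sonority 1-5-1-6-3: ill-formed.
(e) sonority 3-1-5-5: ill-formed.

c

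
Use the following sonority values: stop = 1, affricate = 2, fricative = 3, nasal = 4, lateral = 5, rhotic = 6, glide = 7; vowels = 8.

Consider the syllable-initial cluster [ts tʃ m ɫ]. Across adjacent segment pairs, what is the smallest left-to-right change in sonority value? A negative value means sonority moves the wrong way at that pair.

0

/ts/: affricate = 2.
/tʃ/: affricate = 2.
/m/: nasal = 4.
/ɫ/: lateral = 5.
/ts/→/tʃ/: change +0.
/tʃ/→/m/: change +2.
/m/→/ɫ/: change +1.
Minimum = 0.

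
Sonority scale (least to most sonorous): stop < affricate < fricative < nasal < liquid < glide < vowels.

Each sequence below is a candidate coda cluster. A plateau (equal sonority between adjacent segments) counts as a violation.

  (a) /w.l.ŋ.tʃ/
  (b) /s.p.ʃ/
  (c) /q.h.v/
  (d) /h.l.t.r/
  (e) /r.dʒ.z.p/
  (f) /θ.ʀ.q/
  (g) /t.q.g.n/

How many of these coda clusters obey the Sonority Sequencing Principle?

1

(a) /w.l.ŋ.tʃ/: profile 6-5-4-2 — obeys.
(b) /s.p.ʃ/: profile 3-1-3 — violates.
(c) /q.h.v/: profile 1-3-3 — violates.
(d) /h.l.t.r/: profile 3-5-1-5 — violates.
(e) /r.dʒ.z.p/: profile 5-2-3-1 — violates.
(f) /θ.ʀ.q/: profile 3-5-1 — violates.
(g) /t.q.g.n/: profile 1-1-1-4 — violates.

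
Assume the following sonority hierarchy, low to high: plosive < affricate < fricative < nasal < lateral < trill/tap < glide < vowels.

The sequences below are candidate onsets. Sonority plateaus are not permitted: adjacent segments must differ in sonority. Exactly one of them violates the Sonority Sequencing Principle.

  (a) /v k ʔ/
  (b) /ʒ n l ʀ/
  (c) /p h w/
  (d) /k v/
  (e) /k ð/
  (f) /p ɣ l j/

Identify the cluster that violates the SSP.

a

(a) /v k ʔ/: profile 3-1-1 — violates.
(b) /ʒ n l ʀ/: profile 3-4-5-6 — obeys.
(c) /p h w/: profile 1-3-7 — obeys.
(d) /k v/: profile 1-3 — obeys.
(e) /k ð/: profile 1-3 — obeys.
(f) /p ɣ l j/: profile 1-3-5-7 — obeys.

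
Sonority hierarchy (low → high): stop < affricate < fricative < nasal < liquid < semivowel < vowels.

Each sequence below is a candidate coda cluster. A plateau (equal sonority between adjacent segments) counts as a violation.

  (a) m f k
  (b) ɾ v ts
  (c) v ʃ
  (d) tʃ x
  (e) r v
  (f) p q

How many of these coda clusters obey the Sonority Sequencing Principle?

(a) m f k: profile 4-3-1 — obeys.
(b) ɾ v ts: profile 5-3-2 — obeys.
(c) v ʃ: profile 3-3 — violates.
(d) tʃ x: profile 2-3 — violates.
(e) r v: profile 5-3 — obeys.
(f) p q: profile 1-1 — violates.

3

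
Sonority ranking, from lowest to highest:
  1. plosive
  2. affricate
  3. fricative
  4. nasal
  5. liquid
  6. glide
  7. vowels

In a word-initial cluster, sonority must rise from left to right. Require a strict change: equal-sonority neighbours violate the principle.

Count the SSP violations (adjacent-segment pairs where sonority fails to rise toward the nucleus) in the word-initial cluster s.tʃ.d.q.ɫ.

/s/: fricative = 3.
/tʃ/: affricate = 2.
/d/: plosive = 1.
/q/: plosive = 1.
/ɫ/: liquid = 5.
/s/→/tʃ/: 3→2 (does not rise) — violation.
/tʃ/→/d/: 2→1 (does not rise) — violation.
/d/→/q/: 1→1 (plateau) — violation.
/q/→/ɫ/: 1→5 (rises) — ok.

3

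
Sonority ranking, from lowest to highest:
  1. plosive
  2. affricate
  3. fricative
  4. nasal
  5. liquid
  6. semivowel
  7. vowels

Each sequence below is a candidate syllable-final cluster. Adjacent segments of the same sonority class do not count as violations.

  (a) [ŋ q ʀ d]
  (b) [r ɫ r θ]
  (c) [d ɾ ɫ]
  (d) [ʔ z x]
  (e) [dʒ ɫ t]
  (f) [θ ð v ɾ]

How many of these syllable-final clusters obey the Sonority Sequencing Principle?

(a) sonority 4-1-5-1: ill-formed.
(b) sonority 5-5-5-3: well-formed.
(c) sonority 1-5-5: ill-formed.
(d) sonority 1-3-3: ill-formed.
(e) sonority 2-5-1: ill-formed.
(f) sonority 3-3-3-5: ill-formed.

1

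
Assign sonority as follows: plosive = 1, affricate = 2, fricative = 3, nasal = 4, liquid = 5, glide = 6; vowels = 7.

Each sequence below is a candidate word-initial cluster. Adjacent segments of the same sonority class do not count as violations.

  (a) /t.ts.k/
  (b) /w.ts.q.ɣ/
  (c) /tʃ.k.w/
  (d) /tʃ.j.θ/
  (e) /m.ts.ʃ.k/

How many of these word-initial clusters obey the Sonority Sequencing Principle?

0

(a) sonority 1-2-1: ill-formed.
(b) sonority 6-2-1-3: ill-formed.
(c) sonority 2-1-6: ill-formed.
(d) sonority 2-6-3: ill-formed.
(e) sonority 4-2-3-1: ill-formed.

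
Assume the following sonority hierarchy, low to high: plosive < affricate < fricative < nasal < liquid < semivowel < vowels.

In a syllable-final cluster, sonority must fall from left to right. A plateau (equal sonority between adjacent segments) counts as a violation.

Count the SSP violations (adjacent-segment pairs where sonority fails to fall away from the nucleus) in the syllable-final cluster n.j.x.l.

2

/n/ — nasal, sonority 4.
/j/ — semivowel, sonority 6.
/x/ — fricative, sonority 3.
/l/ — liquid, sonority 5.
/n/→/j/: 4→6 (does not fall) — violation.
/j/→/x/: 6→3 (falls) — ok.
/x/→/l/: 3→5 (does not fall) — violation.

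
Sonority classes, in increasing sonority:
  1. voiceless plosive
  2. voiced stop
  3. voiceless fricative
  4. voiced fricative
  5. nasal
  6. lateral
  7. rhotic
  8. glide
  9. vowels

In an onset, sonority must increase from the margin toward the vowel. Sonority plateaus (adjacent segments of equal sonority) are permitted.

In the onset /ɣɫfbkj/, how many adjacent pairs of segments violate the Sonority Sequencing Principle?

3

/ɣ/: voiced fricative = 4.
/ɫ/: lateral = 6.
/f/: voiceless fricative = 3.
/b/: voiced stop = 2.
/k/: voiceless plosive = 1.
/j/: glide = 8.
/ɣ/→/ɫ/: 4→6 (rises) — ok.
/ɫ/→/f/: 6→3 (does not rise) — violation.
/f/→/b/: 3→2 (does not rise) — violation.
/b/→/k/: 2→1 (does not rise) — violation.
/k/→/j/: 1→8 (rises) — ok.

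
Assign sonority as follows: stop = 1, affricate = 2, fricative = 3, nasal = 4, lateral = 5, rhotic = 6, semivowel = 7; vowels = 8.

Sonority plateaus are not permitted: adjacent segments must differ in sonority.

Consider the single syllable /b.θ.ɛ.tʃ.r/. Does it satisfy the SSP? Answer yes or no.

Onset: /b/ is a stop (sonority 1), /θ/ is a fricative (sonority 3); then the nucleus /ɛ/ (sonority 8).
Onset profile 1-3-8 — rises to the nucleus.
Coda: /tʃ/ is an affricate (sonority 2), /r/ is a rhotic (sonority 6).
Coda profile 8-2-6 — does not strictly fall throughout.

no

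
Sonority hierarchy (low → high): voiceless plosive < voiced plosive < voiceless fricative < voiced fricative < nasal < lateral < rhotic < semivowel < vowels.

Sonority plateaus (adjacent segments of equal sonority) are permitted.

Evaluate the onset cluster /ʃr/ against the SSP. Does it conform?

/ʃ/ is a voiceless fricative (sonority 3).
/r/ is a rhotic (sonority 7).
The profile 3-7 strictly rises, so the onset cluster satisfies the SSP.

yes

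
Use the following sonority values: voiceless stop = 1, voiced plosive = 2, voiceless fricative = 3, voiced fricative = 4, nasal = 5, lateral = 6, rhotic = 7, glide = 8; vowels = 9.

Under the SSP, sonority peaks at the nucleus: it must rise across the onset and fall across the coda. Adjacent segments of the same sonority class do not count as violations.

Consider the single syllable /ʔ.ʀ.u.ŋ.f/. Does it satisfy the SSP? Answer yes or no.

Onset: /ʔ/ is a voiceless stop (sonority 1), /ʀ/ is a rhotic (sonority 7); then the nucleus /u/ (sonority 9).
Onset profile 1-7-9 — rises to the nucleus.
Coda: /ŋ/ is a nasal (sonority 5), /f/ is a voiceless fricative (sonority 3).
Coda profile 9-5-3 — falls from the nucleus.

yes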